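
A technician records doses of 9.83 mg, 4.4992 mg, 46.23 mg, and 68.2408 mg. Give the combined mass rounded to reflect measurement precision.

128.80 mg

9.83 mg + 4.4992 mg + 46.23 mg + 68.2408 mg = 128.8000 mg.
Addition/subtraction keeps the fewest decimal places: 9.83 → 2 decimal places, 4.4992 → 4 decimal places, 46.23 → 2 decimal places, 68.2408 → 4 decimal places; limit is 2.
Rounded to 2 decimal places: 128.80 mg.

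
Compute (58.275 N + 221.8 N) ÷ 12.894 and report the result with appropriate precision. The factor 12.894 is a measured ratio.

21.72 N

58.275 N + 221.8 N = 280.075 N; the sum is limited to 1 decimal place (4 s.f.).
Carrying full precision, 280.075 ÷ 12.894 = 21.7213432604… N; 12.894 has 5 s.f., so the result keeps min(4, 5) = 4 s.f.
Rounded to 4 significant figures: 21.72 N.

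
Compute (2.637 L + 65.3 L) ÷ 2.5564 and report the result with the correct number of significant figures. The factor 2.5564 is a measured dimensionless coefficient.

26.6 L

2.637 L + 65.3 L = 67.937 L; the sum is limited to 1 decimal place (3 s.f.).
Carrying full precision, 67.937 ÷ 2.5564 = 26.5752620873… L; 2.5564 has 5 s.f., so the result keeps min(3, 5) = 3 s.f.
Rounded to 3 significant figures: 26.6 L.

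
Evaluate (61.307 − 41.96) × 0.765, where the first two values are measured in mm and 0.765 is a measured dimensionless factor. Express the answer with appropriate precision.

61.307 mm − 41.96 mm = 19.347 mm; the difference is limited to 2 decimal places (4 s.f.).
Carrying full precision, 19.347 × 0.765 = 14.800455 mm; 0.765 has 3 s.f., so the result keeps min(4, 3) = 3 s.f.
Rounded to 3 significant figures: 14.8 mm.

14.8 mm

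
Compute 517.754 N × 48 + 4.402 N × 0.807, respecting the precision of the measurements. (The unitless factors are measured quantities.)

517.754 × 48 = 24852.192 → 2.5 × 10^4 N (2 s.f., last digit at the 10^3 place).
4.402 × 0.807 = 3.552414 → 3.55 N (3 s.f., last digit at the 10^-2 place).
Sum: 24855.744414 N; keep the coarser place, 10^3.
Result: 2.5 × 10^4 N.

2.5 × 10^4 N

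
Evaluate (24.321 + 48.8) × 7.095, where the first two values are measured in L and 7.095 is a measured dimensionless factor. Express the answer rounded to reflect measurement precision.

24.321 L + 48.8 L = 73.121 L; the sum is limited to 1 decimal place (3 s.f.).
Carrying full precision, 73.121 × 7.095 = 518.793495 L; 7.095 has 4 s.f., so the result keeps min(3, 4) = 3 s.f.
Rounded to 3 significant figures: 519 L.

519 L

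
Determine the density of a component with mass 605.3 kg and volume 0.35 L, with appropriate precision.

1.7 × 10^3 kg/L

density = 605.3 kg ÷ 0.35 L = 1729.42857143… kg/L.
605.3 has 4 significant figures; 0.35 has 2.
Division/multiplication keeps the fewest: 2 significant figures.
Rounded: 1.7 × 10^3 kg/L.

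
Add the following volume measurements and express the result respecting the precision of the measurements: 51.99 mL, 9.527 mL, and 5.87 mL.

51.99 mL + 9.527 mL + 5.87 mL = 67.387 mL.
Addition/subtraction keeps the fewest decimal places: 51.99 → 2 decimal places, 9.527 → 3 decimal places, 5.87 → 2 decimal places; limit is 2.
Rounded to 2 decimal places: 67.39 mL.

67.39 mL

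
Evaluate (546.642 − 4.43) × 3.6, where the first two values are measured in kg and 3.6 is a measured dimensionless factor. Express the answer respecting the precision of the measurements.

2.0 × 10^3 kg

546.642 kg − 4.43 kg = 542.212 kg; the difference is limited to 2 decimal places (5 s.f.).
Carrying full precision, 542.212 × 3.6 = 1951.9632 kg; 3.6 has 2 s.f., so the result keeps min(5, 2) = 2 s.f.
Rounded to 2 significant figures: 2.0 × 10^3 kg.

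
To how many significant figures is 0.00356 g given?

3

0.00356: leading zeros are not significant.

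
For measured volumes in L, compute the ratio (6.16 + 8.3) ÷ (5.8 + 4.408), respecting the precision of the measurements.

6.16 + 8.3 = 14.46, limited to 1 d.p. → 3 s.f.; 5.8 + 4.408 = 10.208, limited to 1 d.p. → 3 s.f.
Carrying full precision, 14.46 ÷ 10.208 = 1.41653605016…; keep min(3, 3) = 3 s.f.
Rounded to 3 significant figures: 1.42.

1.42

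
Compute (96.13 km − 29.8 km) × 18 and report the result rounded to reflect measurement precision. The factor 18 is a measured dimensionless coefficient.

96.13 km − 29.8 km = 66.33 km; the difference is limited to 1 decimal place (3 s.f.).
Carrying full precision, 66.33 × 18 = 1193.94 km; 18 has 2 s.f., so the result keeps min(3, 2) = 2 s.f.
Rounded to 2 significant figures: 1.2 × 10^3 km.

1.2 × 10^3 km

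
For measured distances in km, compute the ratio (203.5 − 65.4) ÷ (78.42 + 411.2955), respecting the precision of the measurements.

0.2820

203.5 − 65.4 = 138.1, limited to 1 d.p. → 4 s.f.; 78.42 + 411.2955 = 489.7155, limited to 2 d.p. → 5 s.f.
Carrying full precision, 138.1 ÷ 489.7155 = 0.282000467618…; keep min(4, 5) = 4 s.f.
Rounded to 4 significant figures: 0.2820.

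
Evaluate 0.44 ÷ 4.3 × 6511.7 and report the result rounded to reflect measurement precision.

6.7 × 10^2

0.44 ÷ 4.3 × 6511.7 = 666.313488372…
Multiplication/division keeps the fewest significant figures: 0.44 → 2 s.f., 4.3 → 2 s.f., 6511.7 → 5 s.f.; limit is 2.
Rounded to 2 significant figures: 6.7 × 10^2.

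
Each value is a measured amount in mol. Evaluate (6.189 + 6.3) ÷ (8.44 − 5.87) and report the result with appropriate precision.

4.86

6.189 + 6.3 = 12.489, limited to 1 d.p. → 3 s.f.; 8.44 − 5.87 = 2.57, limited to 2 d.p. → 3 s.f.
Carrying full precision, 12.489 ÷ 2.57 = 4.85953307393…; keep min(3, 3) = 3 s.f.
Rounded to 3 significant figures: 4.86.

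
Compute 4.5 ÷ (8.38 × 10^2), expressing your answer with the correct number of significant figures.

4.5 ÷ (8.38 × 10^2) = 0.00536992840095…
Multiplication/division keeps the fewest significant figures: 4.5 → 2 s.f., 8.38 × 10^2 → 3 s.f.; limit is 2.
Rounded to 2 significant figures: 0.0054.

0.0054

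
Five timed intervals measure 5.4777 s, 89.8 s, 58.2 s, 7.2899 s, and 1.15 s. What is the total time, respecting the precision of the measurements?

5.4777 s + 89.8 s + 58.2 s + 7.2899 s + 1.15 s = 161.9176 s.
Addition/subtraction keeps the fewest decimal places: 5.4777 → 4 decimal places, 89.8 → 1 decimal place, 58.2 → 1 decimal place, 7.2899 → 4 decimal places, 1.15 → 2 decimal places; limit is 1.
Rounded to 1 decimal place: 161.9 s.

161.9 s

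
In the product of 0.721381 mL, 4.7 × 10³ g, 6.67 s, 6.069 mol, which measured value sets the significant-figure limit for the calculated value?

0.721381 mL → 6 s.f.; 4.7 × 10³ g → 2 s.f.; 6.67 s → 3 s.f.; 6.069 mol → 4 s.f.
The fewest is 2 significant figures, from 4.7 × 10³ g.

4.7 × 10³ g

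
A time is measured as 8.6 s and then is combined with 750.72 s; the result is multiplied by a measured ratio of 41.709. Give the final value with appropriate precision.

8.6 s + 750.72 s = 759.32 s; the sum is limited to 1 decimal place (4 s.f.).
Carrying full precision, 759.32 × 41.709 = 31670.47788 s; 41.709 has 5 s.f., so the result keeps min(4, 5) = 4 s.f.
Rounded to 4 significant figures: 3.167 × 10^4 s.

3.167 × 10^4 s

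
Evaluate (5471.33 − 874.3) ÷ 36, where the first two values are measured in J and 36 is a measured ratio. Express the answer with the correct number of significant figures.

1.3 × 10² J

5471.33 J − 874.3 J = 4597.03 J; the difference is limited to 1 decimal place (5 s.f.).
Carrying full precision, 4597.03 ÷ 36 = 127.695277778… J; 36 has 2 s.f., so the result keeps min(5, 2) = 2 s.f.
Rounded to 2 significant figures: 1.3 × 10² J.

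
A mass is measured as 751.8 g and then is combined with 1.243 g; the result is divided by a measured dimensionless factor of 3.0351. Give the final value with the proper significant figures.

751.8 g + 1.243 g = 753.043 g; the sum is limited to 1 decimal place (4 s.f.).
Carrying full precision, 753.043 ÷ 3.0351 = 248.111429607… g; 3.0351 has 5 s.f., so the result keeps min(4, 5) = 4 s.f.
Rounded to 4 significant figures: 2.481 × 10^2 g.

2.481 × 10^2 g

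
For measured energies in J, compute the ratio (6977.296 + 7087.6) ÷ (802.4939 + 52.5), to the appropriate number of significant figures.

16.45

6977.296 + 7087.6 = 14064.896, limited to 1 d.p. → 6 s.f.; 802.4939 + 52.5 = 854.9939, limited to 1 d.p. → 4 s.f.
Carrying full precision, 14064.896 ÷ 854.9939 = 16.4502881249…; keep min(6, 4) = 4 s.f.
Rounded to 4 significant figures: 16.45.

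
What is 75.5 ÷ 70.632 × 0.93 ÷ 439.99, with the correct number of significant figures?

2.3 × 10⁻³

75.5 ÷ 70.632 × 0.93 ÷ 439.99 = 0.00225936080452…
Multiplication/division keeps the fewest significant figures: 75.5 → 3 s.f., 70.632 → 5 s.f., 0.93 → 2 s.f., 439.99 → 5 s.f.; limit is 2.
Rounded to 2 significant figures: 2.3 × 10⁻³.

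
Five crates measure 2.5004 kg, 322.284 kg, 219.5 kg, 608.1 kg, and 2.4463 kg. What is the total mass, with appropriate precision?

1154.8 kg

2.5004 kg + 322.284 kg + 219.5 kg + 608.1 kg + 2.4463 kg = 1154.8307 kg.
Addition/subtraction keeps the fewest decimal places: 2.5004 → 4 decimal places, 322.284 → 3 decimal places, 219.5 → 1 decimal place, 608.1 → 1 decimal place, 2.4463 → 4 decimal places; limit is 1.
Rounded to 1 decimal place: 1154.8 kg.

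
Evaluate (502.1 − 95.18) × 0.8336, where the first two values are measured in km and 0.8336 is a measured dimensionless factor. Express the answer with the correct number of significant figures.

502.1 km − 95.18 km = 406.92 km; the difference is limited to 1 decimal place (4 s.f.).
Carrying full precision, 406.92 × 0.8336 = 339.208512 km; 0.8336 has 4 s.f., so the result keeps min(4, 4) = 4 s.f.
Rounded to 4 significant figures: 339.2 km.

339.2 km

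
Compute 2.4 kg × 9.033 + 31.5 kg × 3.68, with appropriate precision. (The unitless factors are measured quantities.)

2.4 × 9.033 = 21.6792 → 22 kg (2 s.f., last digit at the 10^0 place).
31.5 × 3.68 = 115.92 → 116 kg (3 s.f., last digit at the 10^0 place).
Sum: 137.5992 kg; keep the coarser place, 10^0.
Result: 138 kg.

138 kg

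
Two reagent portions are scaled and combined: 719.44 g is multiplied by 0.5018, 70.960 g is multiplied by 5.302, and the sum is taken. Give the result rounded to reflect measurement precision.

737.2 g

719.44 × 0.5018 = 361.014992 → 361.0 g (4 s.f., last digit at the 10^-1 place).
70.960 × 5.302 = 376.22992 → 376.2 g (4 s.f., last digit at the 10^-1 place).
Sum: 737.244912 g; keep the coarser place, 10^-1.
Result: 737.2 g.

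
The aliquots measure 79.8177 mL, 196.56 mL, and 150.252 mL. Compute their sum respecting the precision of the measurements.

426.63 mL

79.8177 mL + 196.56 mL + 150.252 mL = 426.6297 mL.
Addition/subtraction keeps the fewest decimal places: 79.8177 → 4 decimal places, 196.56 → 2 decimal places, 150.252 → 3 decimal places; limit is 2.
Rounded to 2 decimal places: 426.63 mL.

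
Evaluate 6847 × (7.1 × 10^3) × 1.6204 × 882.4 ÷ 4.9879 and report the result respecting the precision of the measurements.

6847 × (7.1 × 10^3) × 1.6204 × 882.4 ÷ 4.9879 = 1.39356962804 × 10^10…
Multiplication/division keeps the fewest significant figures: 6847 → 4 s.f., 7.1 × 10^3 → 2 s.f., 1.6204 → 5 s.f., 882.4 → 4 s.f., 4.9879 → 5 s.f.; limit is 2.
Rounded to 2 significant figures: 1.4 × 10^10.

1.4 × 10^10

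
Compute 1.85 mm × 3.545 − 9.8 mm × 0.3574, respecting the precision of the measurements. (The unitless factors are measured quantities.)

3.1 mm

1.85 × 3.545 = 6.55825 → 6.56 mm (3 s.f., last digit at the 10^-2 place).
9.8 × 0.3574 = 3.50252 → 3.5 mm (2 s.f., last digit at the 10^-1 place).
Difference: 3.05573 mm; keep the coarser place, 10^-1.
Result: 3.1 mm.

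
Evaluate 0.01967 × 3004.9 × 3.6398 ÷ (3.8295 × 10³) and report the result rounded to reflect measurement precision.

5.618 × 10⁻²

0.01967 × 3004.9 × 3.6398 ÷ (3.8295 × 10³) = 0.0561784600714…
Multiplication/division keeps the fewest significant figures: 0.01967 → 4 s.f., 3004.9 → 5 s.f., 3.6398 → 5 s.f., 3.8295 × 10³ → 5 s.f.; limit is 4.
Rounded to 4 significant figures: 5.618 × 10⁻².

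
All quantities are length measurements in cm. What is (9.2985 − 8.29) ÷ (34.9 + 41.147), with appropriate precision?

1.33 × 10^-2

9.2985 − 8.29 = 1.0085, limited to 2 d.p. → 3 s.f.; 34.9 + 41.147 = 76.047, limited to 1 d.p. → 3 s.f.
Carrying full precision, 1.0085 ÷ 76.047 = 0.0132615356293…; keep min(3, 3) = 3 s.f.
Rounded to 3 significant figures: 1.33 × 10^-2.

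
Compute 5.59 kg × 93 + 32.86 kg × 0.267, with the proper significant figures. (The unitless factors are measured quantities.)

5.3 × 10^2 kg

5.59 × 93 = 519.87 → 5.2 × 10^2 kg (2 s.f., last digit at the 10^1 place).
32.86 × 0.267 = 8.77362 → 8.77 kg (3 s.f., last digit at the 10^-2 place).
Sum: 528.64362 kg; keep the coarser place, 10^1.
Result: 5.3 × 10^2 kg.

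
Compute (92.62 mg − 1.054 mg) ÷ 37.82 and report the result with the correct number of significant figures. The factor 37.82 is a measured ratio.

92.62 mg − 1.054 mg = 91.566 mg; the difference is limited to 2 decimal places (4 s.f.).
Carrying full precision, 91.566 ÷ 37.82 = 2.42109994712… mg; 37.82 has 4 s.f., so the result keeps min(4, 4) = 4 s.f.
Rounded to 4 significant figures: 2.421 mg.

2.421 mg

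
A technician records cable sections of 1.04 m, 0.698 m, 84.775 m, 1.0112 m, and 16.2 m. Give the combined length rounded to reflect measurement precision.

1.04 m + 0.698 m + 84.775 m + 1.0112 m + 16.2 m = 103.7242 m.
Addition/subtraction keeps the fewest decimal places: 1.04 → 2 decimal places, 0.698 → 3 decimal places, 84.775 → 3 decimal places, 1.0112 → 4 decimal places, 16.2 → 1 decimal place; limit is 1.
Rounded to 1 decimal place: 103.7 m.

103.7 m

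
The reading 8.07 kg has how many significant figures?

8.07: zeros between nonzero digits are significant.

3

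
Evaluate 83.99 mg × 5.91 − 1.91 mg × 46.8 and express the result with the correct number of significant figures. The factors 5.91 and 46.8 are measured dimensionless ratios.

407 mg

83.99 × 5.91 = 496.3809 → 496 mg (3 s.f., last digit at the 10^0 place).
1.91 × 46.8 = 89.388 → 89.4 mg (3 s.f., last digit at the 10^-1 place).
Difference: 406.9929 mg; keep the coarser place, 10^0.
Result: 407 mg.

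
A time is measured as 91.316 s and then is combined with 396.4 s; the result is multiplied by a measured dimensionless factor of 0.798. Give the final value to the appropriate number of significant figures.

3.89 × 10² s

91.316 s + 396.4 s = 487.716 s; the sum is limited to 1 decimal place (4 s.f.).
Carrying full precision, 487.716 × 0.798 = 389.197368 s; 0.798 has 3 s.f., so the result keeps min(4, 3) = 3 s.f.
Rounded to 3 significant figures: 3.89 × 10² s.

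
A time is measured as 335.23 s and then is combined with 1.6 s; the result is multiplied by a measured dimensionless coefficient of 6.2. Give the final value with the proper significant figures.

2.1 × 10^3 s

335.23 s + 1.6 s = 336.83 s; the sum is limited to 1 decimal place (4 s.f.).
Carrying full precision, 336.83 × 6.2 = 2088.346 s; 6.2 has 2 s.f., so the result keeps min(4, 2) = 2 s.f.
Rounded to 2 significant figures: 2.1 × 10^3 s.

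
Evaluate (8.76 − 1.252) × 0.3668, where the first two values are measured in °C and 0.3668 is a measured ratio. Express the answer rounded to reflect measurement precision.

2.75 °C

8.76 °C − 1.252 °C = 7.508 °C; the difference is limited to 2 decimal places (3 s.f.).
Carrying full precision, 7.508 × 0.3668 = 2.7539344 °C; 0.3668 has 4 s.f., so the result keeps min(3, 4) = 3 s.f.
Rounded to 3 significant figures: 2.75 °C.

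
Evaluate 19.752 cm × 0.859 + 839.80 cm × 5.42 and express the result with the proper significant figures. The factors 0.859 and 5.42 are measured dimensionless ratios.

19.752 × 0.859 = 16.966968 → 17.0 cm (3 s.f., last digit at the 10^-1 place).
839.80 × 5.42 = 4551.716 → 4.55 × 10^3 cm (3 s.f., last digit at the 10^1 place).
Sum: 4568.682968 cm; keep the coarser place, 10^1.
Result: 4.57 × 10^3 cm.

4.57 × 10^3 cm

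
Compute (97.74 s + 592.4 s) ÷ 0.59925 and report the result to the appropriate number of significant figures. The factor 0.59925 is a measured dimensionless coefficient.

1152 s

97.74 s + 592.4 s = 690.14 s; the sum is limited to 1 decimal place (4 s.f.).
Carrying full precision, 690.14 ÷ 0.59925 = 1151.67292449… s; 0.59925 has 5 s.f., so the result keeps min(4, 5) = 4 s.f.
Rounded to 4 significant figures: 1152 s.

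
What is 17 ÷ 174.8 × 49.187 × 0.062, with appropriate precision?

17 ÷ 174.8 × 49.187 × 0.062 = 0.296585228833…
Multiplication/division keeps the fewest significant figures: 17 → 2 s.f., 174.8 → 4 s.f., 49.187 → 5 s.f., 0.062 → 2 s.f.; limit is 2.
Rounded to 2 significant figures: 0.30.

0.30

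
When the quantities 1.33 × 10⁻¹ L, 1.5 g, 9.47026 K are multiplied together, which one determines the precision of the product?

1.33 × 10⁻¹ L → 3 s.f.; 1.5 g → 2 s.f.; 9.47026 K → 6 s.f.
The fewest is 2 significant figures, from 1.5 g.

1.5 g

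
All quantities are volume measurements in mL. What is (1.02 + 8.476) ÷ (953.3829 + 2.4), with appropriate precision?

0.00994

1.02 + 8.476 = 9.496, limited to 2 d.p. → 3 s.f.; 953.3829 + 2.4 = 955.7829, limited to 1 d.p. → 4 s.f.
Carrying full precision, 9.496 ÷ 955.7829 = 0.00993531062336…; keep min(3, 4) = 3 s.f.
Rounded to 3 significant figures: 0.00994.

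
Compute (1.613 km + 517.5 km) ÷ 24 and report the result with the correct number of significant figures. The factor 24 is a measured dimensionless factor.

1.613 km + 517.5 km = 519.113 km; the sum is limited to 1 decimal place (4 s.f.).
Carrying full precision, 519.113 ÷ 24 = 21.6297083333… km; 24 has 2 s.f., so the result keeps min(4, 2) = 2 s.f.
Rounded to 2 significant figures: 22 km.

22 km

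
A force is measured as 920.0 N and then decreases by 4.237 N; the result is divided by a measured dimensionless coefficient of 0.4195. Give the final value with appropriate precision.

2183 N

920.0 N − 4.237 N = 915.763 N; the difference is limited to 1 decimal place (4 s.f.).
Carrying full precision, 915.763 ÷ 0.4195 = 2182.98688915… N; 0.4195 has 4 s.f., so the result keeps min(4, 4) = 4 s.f.
Rounded to 4 significant figures: 2183 N.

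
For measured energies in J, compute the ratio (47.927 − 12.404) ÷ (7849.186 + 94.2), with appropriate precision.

0.0044720

47.927 − 12.404 = 35.523, limited to 3 d.p. → 5 s.f.; 7849.186 + 94.2 = 7943.386, limited to 1 d.p. → 5 s.f.
Carrying full precision, 35.523 ÷ 7943.386 = 0.00447202238441…; keep min(5, 5) = 5 s.f.
Rounded to 5 significant figures: 0.0044720.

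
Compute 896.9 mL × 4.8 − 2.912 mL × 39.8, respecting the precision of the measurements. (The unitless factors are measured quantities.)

4.2 × 10³ mL

896.9 × 4.8 = 4305.12 → 4.3 × 10³ mL (2 s.f., last digit at the 10^2 place).
2.912 × 39.8 = 115.8976 → 116 mL (3 s.f., last digit at the 10^0 place).
Difference: 4189.2224 mL; keep the coarser place, 10^2.
Result: 4.2 × 10³ mL.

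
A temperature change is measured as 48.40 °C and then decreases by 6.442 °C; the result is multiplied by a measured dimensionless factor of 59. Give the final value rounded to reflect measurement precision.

2.5 × 10^3 °C

48.40 °C − 6.442 °C = 41.958 °C; the difference is limited to 2 decimal places (4 s.f.).
Carrying full precision, 41.958 × 59 = 2475.522 °C; 59 has 2 s.f., so the result keeps min(4, 2) = 2 s.f.
Rounded to 2 significant figures: 2.5 × 10^3 °C.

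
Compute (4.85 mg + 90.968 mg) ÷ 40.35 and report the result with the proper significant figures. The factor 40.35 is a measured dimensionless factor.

2.375 mg

4.85 mg + 90.968 mg = 95.818 mg; the sum is limited to 2 decimal places (4 s.f.).
Carrying full precision, 95.818 ÷ 40.35 = 2.3746716233… mg; 40.35 has 4 s.f., so the result keeps min(4, 4) = 4 s.f.
Rounded to 4 significant figures: 2.375 mg.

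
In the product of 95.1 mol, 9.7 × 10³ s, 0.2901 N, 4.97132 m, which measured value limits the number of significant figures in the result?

95.1 mol → 3 s.f.; 9.7 × 10³ s → 2 s.f.; 0.2901 N → 4 s.f.; 4.97132 m → 6 s.f.
The fewest is 2 significant figures, from 9.7 × 10³ s.

9.7 × 10³ s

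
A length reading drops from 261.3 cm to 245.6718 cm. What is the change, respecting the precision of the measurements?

261.3 cm − 245.6718 cm = 15.6282 cm.
Addition/subtraction keeps the fewest decimal places: 261.3 → 1 decimal place, 245.6718 → 4 decimal places; limit is 1.
Rounded to 1 decimal place: 15.6 cm.

15.6 cm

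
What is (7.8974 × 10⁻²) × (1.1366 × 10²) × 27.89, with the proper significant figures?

(7.8974 × 10⁻²) × (1.1366 × 10²) × 27.89 = 250.345795188…
Multiplication/division keeps the fewest significant figures: 7.8974 × 10⁻² → 5 s.f., 1.1366 × 10² → 5 s.f., 27.89 → 4 s.f.; limit is 4.
Rounded to 4 significant figures: 250.3.

250.3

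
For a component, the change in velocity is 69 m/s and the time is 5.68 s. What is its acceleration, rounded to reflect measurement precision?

acceleration = 69 m/s ÷ 5.68 s = 12.1478873239… m/s².
69 has 2 significant figures; 5.68 has 3.
Division/multiplication keeps the fewest: 2 significant figures.
Rounded: 12 m/s².

12 m/s²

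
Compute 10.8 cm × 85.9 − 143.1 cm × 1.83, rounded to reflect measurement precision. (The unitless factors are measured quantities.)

10.8 × 85.9 = 927.72 → 928 cm (3 s.f., last digit at the 10^0 place).
143.1 × 1.83 = 261.873 → 262 cm (3 s.f., last digit at the 10^0 place).
Difference: 665.847 cm; keep the coarser place, 10^0.
Result: 666 cm.

666 cm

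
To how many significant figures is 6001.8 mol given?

6001.8: zeros between nonzero digits are significant.

5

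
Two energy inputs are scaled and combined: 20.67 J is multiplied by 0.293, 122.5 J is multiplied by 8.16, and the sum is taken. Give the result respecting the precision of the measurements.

1.01 × 10^3 J

20.67 × 0.293 = 6.05631 → 6.06 J (3 s.f., last digit at the 10^-2 place).
122.5 × 8.16 = 999.6 → 1.00 × 10^3 J (3 s.f., last digit at the 10^1 place).
Sum: 1005.65631 J; keep the coarser place, 10^1.
Result: 1.01 × 10^3 J.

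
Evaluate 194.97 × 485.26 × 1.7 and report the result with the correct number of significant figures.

1.6 × 10^5

194.97 × 485.26 × 1.7 = 160838.94174
Multiplication/division keeps the fewest significant figures: 194.97 → 5 s.f., 485.26 → 5 s.f., 1.7 → 2 s.f.; limit is 2.
Rounded to 2 significant figures: 1.6 × 10^5.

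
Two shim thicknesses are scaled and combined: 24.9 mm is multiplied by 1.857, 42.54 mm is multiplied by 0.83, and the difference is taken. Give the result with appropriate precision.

24.9 × 1.857 = 46.2393 → 46.2 mm (3 s.f., last digit at the 10^-1 place).
42.54 × 0.83 = 35.3082 → 35 mm (2 s.f., last digit at the 10^0 place).
Difference: 10.9311 mm; keep the coarser place, 10^0.
Result: 11 mm.

11 mm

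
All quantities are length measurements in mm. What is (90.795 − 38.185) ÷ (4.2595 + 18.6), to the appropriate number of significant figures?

90.795 − 38.185 = 52.610, limited to 3 d.p. → 5 s.f.; 4.2595 + 18.6 = 22.8595, limited to 1 d.p. → 3 s.f.
Carrying full precision, 52.610 ÷ 22.8595 = 2.30145016295…; keep min(5, 3) = 3 s.f.
Rounded to 3 significant figures: 2.30.

2.30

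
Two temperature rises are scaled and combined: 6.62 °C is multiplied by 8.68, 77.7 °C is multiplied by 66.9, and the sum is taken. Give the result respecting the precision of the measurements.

6.62 × 8.68 = 57.4616 → 57.5 °C (3 s.f., last digit at the 10^-1 place).
77.7 × 66.9 = 5198.13 → 5.20 × 10³ °C (3 s.f., last digit at the 10^1 place).
Sum: 5255.5916 °C; keep the coarser place, 10^1.
Result: 5.26 × 10³ °C.

5.26 × 10³ °C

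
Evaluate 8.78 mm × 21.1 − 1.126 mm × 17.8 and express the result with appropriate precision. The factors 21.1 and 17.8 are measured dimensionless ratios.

8.78 × 21.1 = 185.258 → 185 mm (3 s.f., last digit at the 10^0 place).
1.126 × 17.8 = 20.0428 → 20.0 mm (3 s.f., last digit at the 10^-1 place).
Difference: 165.2152 mm; keep the coarser place, 10^0.
Result: 165 mm.

165 mm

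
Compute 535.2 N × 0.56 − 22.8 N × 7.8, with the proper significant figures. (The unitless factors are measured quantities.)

535.2 × 0.56 = 299.712 → 3.0 × 10² N (2 s.f., last digit at the 10^1 place).
22.8 × 7.8 = 177.84 → 1.8 × 10² N (2 s.f., last digit at the 10^1 place).
Difference: 121.872 N; keep the coarser place, 10^1.
Result: 1.2 × 10² N.

1.2 × 10² N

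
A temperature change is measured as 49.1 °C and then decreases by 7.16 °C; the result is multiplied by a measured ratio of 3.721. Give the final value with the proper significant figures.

49.1 °C − 7.16 °C = 41.94 °C; the difference is limited to 1 decimal place (3 s.f.).
Carrying full precision, 41.94 × 3.721 = 156.05874 °C; 3.721 has 4 s.f., so the result keeps min(3, 4) = 3 s.f.
Rounded to 3 significant figures: 156 °C.

156 °C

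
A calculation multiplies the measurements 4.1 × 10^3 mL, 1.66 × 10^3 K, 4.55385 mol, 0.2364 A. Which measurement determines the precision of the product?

4.1 × 10^3 mL → 2 s.f.; 1.66 × 10^3 K → 3 s.f.; 4.55385 mol → 6 s.f.; 0.2364 A → 4 s.f.
The fewest is 2 significant figures, from 4.1 × 10^3 mL.

4.1 × 10^3 mL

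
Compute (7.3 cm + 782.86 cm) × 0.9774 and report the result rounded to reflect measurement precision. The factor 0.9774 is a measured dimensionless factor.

7.3 cm + 782.86 cm = 790.16 cm; the sum is limited to 1 decimal place (4 s.f.).
Carrying full precision, 790.16 × 0.9774 = 772.302384 cm; 0.9774 has 4 s.f., so the result keeps min(4, 4) = 4 s.f.
Rounded to 4 significant figures: 772.3 cm.

772.3 cm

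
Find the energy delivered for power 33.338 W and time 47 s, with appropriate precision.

1.6 × 10³ J

energy delivered = 33.338 W × 47 s = 1566.886 J.
33.338 has 5 significant figures; 47 has 2.
Division/multiplication keeps the fewest: 2 significant figures.
Rounded: 1.6 × 10³ J.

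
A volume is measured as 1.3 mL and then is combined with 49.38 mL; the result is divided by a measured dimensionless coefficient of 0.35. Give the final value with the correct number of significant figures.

1.3 mL + 49.38 mL = 50.68 mL; the sum is limited to 1 decimal place (3 s.f.).
Carrying full precision, 50.68 ÷ 0.35 = 144.8 mL; 0.35 has 2 s.f., so the result keeps min(3, 2) = 2 s.f.
Rounded to 2 significant figures: 1.4 × 10^2 mL.

1.4 × 10^2 mL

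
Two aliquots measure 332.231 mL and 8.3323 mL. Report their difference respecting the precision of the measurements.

332.231 mL − 8.3323 mL = 323.8987 mL.
Addition/subtraction keeps the fewest decimal places: 332.231 → 3 decimal places, 8.3323 → 4 decimal places; limit is 3.
Rounded to 3 decimal places: 323.899 mL.

323.899 mL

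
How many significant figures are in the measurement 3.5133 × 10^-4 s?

5

3.5133 × 10^-4: in scientific notation every digit of the coefficient is significant.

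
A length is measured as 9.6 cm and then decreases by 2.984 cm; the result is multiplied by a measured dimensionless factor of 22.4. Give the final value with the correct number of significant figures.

1.5 × 10² cm

9.6 cm − 2.984 cm = 6.616 cm; the difference is limited to 1 decimal place (2 s.f.).
Carrying full precision, 6.616 × 22.4 = 148.1984 cm; 22.4 has 3 s.f., so the result keeps min(2, 3) = 2 s.f.
Rounded to 2 significant figures: 1.5 × 10² cm.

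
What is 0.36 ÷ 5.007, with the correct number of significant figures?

0.36 ÷ 5.007 = 0.0718993409227…
Multiplication/division keeps the fewest significant figures: 0.36 → 2 s.f., 5.007 → 4 s.f.; limit is 2.
Rounded to 2 significant figures: 0.072.

0.072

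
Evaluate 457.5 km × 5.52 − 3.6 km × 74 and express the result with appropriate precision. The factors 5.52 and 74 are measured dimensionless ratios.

457.5 × 5.52 = 2525.4 → 2.53 × 10^3 km (3 s.f., last digit at the 10^1 place).
3.6 × 74 = 266.4 → 2.7 × 10^2 km (2 s.f., last digit at the 10^1 place).
Difference: 2259 km; keep the coarser place, 10^1.
Result: 2.26 × 10^3 km.

2.26 × 10^3 km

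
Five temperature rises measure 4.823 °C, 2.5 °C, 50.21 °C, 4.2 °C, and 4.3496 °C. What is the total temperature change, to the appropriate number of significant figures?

4.823 °C + 2.5 °C + 50.21 °C + 4.2 °C + 4.3496 °C = 66.0826 °C.
Addition/subtraction keeps the fewest decimal places: 4.823 → 3 decimal places, 2.5 → 1 decimal place, 50.21 → 2 decimal places, 4.2 → 1 decimal place, 4.3496 → 4 decimal places; limit is 1.
Rounded to 1 decimal place: 66.1 °C.

66.1 °C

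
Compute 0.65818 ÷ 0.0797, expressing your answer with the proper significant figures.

0.65818 ÷ 0.0797 = 8.2582183187…
Multiplication/division keeps the fewest significant figures: 0.65818 → 5 s.f., 0.0797 → 3 s.f.; limit is 3.
Rounded to 3 significant figures: 8.26.

8.26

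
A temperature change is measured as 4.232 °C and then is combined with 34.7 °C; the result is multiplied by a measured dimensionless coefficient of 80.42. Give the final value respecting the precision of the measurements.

4.232 °C + 34.7 °C = 38.932 °C; the sum is limited to 1 decimal place (3 s.f.).
Carrying full precision, 38.932 × 80.42 = 3130.91144 °C; 80.42 has 4 s.f., so the result keeps min(3, 4) = 3 s.f.
Rounded to 3 significant figures: 3.13 × 10³ °C.

3.13 × 10³ °C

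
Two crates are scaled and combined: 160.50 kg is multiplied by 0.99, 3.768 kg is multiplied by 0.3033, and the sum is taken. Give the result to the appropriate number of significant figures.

1.6 × 10^2 kg

160.50 × 0.99 = 158.895 → 1.6 × 10^2 kg (2 s.f., last digit at the 10^1 place).
3.768 × 0.3033 = 1.1428344 → 1.143 kg (4 s.f., last digit at the 10^-3 place).
Sum: 160.0378344 kg; keep the coarser place, 10^1.
Result: 1.6 × 10^2 kg.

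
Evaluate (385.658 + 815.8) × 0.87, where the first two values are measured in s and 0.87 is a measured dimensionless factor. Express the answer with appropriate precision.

1.0 × 10³ s

385.658 s + 815.8 s = 1201.458 s; the sum is limited to 1 decimal place (5 s.f.).
Carrying full precision, 1201.458 × 0.87 = 1045.26846 s; 0.87 has 2 s.f., so the result keeps min(5, 2) = 2 s.f.
Rounded to 2 significant figures: 1.0 × 10³ s.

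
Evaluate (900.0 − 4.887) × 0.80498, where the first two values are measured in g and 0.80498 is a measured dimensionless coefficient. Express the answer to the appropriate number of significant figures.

900.0 g − 4.887 g = 895.113 g; the difference is limited to 1 decimal place (4 s.f.).
Carrying full precision, 895.113 × 0.80498 = 720.54806274 g; 0.80498 has 5 s.f., so the result keeps min(4, 5) = 4 s.f.
Rounded to 4 significant figures: 720.5 g.

720.5 g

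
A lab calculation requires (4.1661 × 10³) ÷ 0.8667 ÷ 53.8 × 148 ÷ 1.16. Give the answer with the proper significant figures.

1.14 × 10⁴

(4.1661 × 10³) ÷ 0.8667 ÷ 53.8 × 148 ÷ 1.16 = 11399.4092139…
Multiplication/division keeps the fewest significant figures: 4.1661 × 10³ → 5 s.f., 0.8667 → 4 s.f., 53.8 → 3 s.f., 148 → 3 s.f., 1.16 → 3 s.f.; limit is 3.
Rounded to 3 significant figures: 1.14 × 10⁴.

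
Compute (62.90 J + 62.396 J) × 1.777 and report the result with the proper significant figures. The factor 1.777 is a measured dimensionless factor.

62.90 J + 62.396 J = 125.296 J; the sum is limited to 2 decimal places (5 s.f.).
Carrying full precision, 125.296 × 1.777 = 222.650992 J; 1.777 has 4 s.f., so the result keeps min(5, 4) = 4 s.f.
Rounded to 4 significant figures: 222.7 J.

222.7 J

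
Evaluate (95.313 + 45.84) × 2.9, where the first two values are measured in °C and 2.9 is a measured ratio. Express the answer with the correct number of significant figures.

4.1 × 10^2 °C

95.313 °C + 45.84 °C = 141.153 °C; the sum is limited to 2 decimal places (5 s.f.).
Carrying full precision, 141.153 × 2.9 = 409.3437 °C; 2.9 has 2 s.f., so the result keeps min(5, 2) = 2 s.f.
Rounded to 2 significant figures: 4.1 × 10^2 °C.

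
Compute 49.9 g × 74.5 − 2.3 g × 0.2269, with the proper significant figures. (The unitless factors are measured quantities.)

3.72 × 10³ g

49.9 × 74.5 = 3717.55 → 3.72 × 10³ g (3 s.f., last digit at the 10^1 place).
2.3 × 0.2269 = 0.52187 → 0.52 g (2 s.f., last digit at the 10^-2 place).
Difference: 3717.02813 g; keep the coarser place, 10^1.
Result: 3.72 × 10³ g.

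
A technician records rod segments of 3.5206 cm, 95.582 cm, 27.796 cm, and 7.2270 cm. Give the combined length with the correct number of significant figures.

3.5206 cm + 95.582 cm + 27.796 cm + 7.2270 cm = 134.1256 cm.
Addition/subtraction keeps the fewest decimal places: 3.5206 → 4 decimal places, 95.582 → 3 decimal places, 27.796 → 3 decimal places, 7.2270 → 4 decimal places; limit is 3.
Rounded to 3 decimal places: 134.126 cm.

134.126 cm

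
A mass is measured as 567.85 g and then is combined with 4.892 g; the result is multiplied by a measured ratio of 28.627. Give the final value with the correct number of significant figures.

567.85 g + 4.892 g = 572.742 g; the sum is limited to 2 decimal places (5 s.f.).
Carrying full precision, 572.742 × 28.627 = 16395.885234 g; 28.627 has 5 s.f., so the result keeps min(5, 5) = 5 s.f.
Rounded to 5 significant figures: 1.6396 × 10^4 g.

1.6396 × 10^4 g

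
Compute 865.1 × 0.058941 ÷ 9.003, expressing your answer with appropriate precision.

5.664

865.1 × 0.058941 ÷ 9.003 = 5.66365201599…
Multiplication/division keeps the fewest significant figures: 865.1 → 4 s.f., 0.058941 → 5 s.f., 9.003 → 4 s.f.; limit is 4.
Rounded to 4 significant figures: 5.664.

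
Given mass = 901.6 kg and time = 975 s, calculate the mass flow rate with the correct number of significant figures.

mass flow rate = 901.6 kg ÷ 975 s = 0.924717948718… kg/s.
901.6 has 4 significant figures; 975 has 3.
Division/multiplication keeps the fewest: 3 significant figures.
Rounded: 0.925 kg/s.

0.925 kg/s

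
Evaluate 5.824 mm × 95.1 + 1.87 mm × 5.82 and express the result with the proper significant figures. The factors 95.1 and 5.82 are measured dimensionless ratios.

5.65 × 10² mm

5.824 × 95.1 = 553.8624 → 554 mm (3 s.f., last digit at the 10^0 place).
1.87 × 5.82 = 10.8834 → 10.9 mm (3 s.f., last digit at the 10^-1 place).
Sum: 564.7458 mm; keep the coarser place, 10^0.
Result: 5.65 × 10² mm.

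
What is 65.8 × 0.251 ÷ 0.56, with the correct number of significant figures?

65.8 × 0.251 ÷ 0.56 = 29.4925
Multiplication/division keeps the fewest significant figures: 65.8 → 3 s.f., 0.251 → 3 s.f., 0.56 → 2 s.f.; limit is 2.
Rounded to 2 significant figures: 29.

29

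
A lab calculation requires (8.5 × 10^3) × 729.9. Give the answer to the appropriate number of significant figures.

6.2 × 10^6

(8.5 × 10^3) × 729.9 = 6204150
Multiplication/division keeps the fewest significant figures: 8.5 × 10^3 → 2 s.f., 729.9 → 4 s.f.; limit is 2.
Rounded to 2 significant figures: 6.2 × 10^6.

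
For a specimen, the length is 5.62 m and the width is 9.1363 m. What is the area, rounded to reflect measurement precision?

51.3 m²

area = 5.62 m × 9.1363 m = 51.346006 m².
5.62 has 3 significant figures; 9.1363 has 5.
Division/multiplication keeps the fewest: 3 significant figures.
Rounded: 51.3 m².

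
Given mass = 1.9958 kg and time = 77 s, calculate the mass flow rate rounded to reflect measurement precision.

mass flow rate = 1.9958 kg ÷ 77 s = 0.0259194805195… kg/s.
1.9958 has 5 significant figures; 77 has 2.
Division/multiplication keeps the fewest: 2 significant figures.
Rounded: 0.026 kg/s.

0.026 kg/s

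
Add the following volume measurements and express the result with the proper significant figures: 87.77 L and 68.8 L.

87.77 L + 68.8 L = 156.57 L.
Addition/subtraction keeps the fewest decimal places: 87.77 → 2 decimal places, 68.8 → 1 decimal place; limit is 1.
Rounded to 1 decimal place: 156.6 L.

156.6 L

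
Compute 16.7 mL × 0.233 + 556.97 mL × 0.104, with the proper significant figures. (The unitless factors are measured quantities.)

16.7 × 0.233 = 3.8911 → 3.89 mL (3 s.f., last digit at the 10^-2 place).
556.97 × 0.104 = 57.92488 → 57.9 mL (3 s.f., last digit at the 10^-1 place).
Sum: 61.81598 mL; keep the coarser place, 10^-1.
Result: 61.8 mL.

61.8 mL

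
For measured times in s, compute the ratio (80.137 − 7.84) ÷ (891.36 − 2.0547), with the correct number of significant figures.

80.137 − 7.84 = 72.297, limited to 2 d.p. → 4 s.f.; 891.36 − 2.0547 = 889.3053, limited to 2 d.p. → 5 s.f.
Carrying full precision, 72.297 ÷ 889.3053 = 0.0812960408535…; keep min(4, 5) = 4 s.f.
Rounded to 4 significant figures: 0.08130.

0.08130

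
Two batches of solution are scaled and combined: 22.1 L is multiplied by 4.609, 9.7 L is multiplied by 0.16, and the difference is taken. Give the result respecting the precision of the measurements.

1.00 × 10^2 L

22.1 × 4.609 = 101.8589 → 1.02 × 10^2 L (3 s.f., last digit at the 10^0 place).
9.7 × 0.16 = 1.552 → 1.6 L (2 s.f., last digit at the 10^-1 place).
Difference: 100.3069 L; keep the coarser place, 10^0.
Result: 1.00 × 10^2 L.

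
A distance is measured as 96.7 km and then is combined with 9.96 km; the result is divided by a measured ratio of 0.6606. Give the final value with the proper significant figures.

161.5 km

96.7 km + 9.96 km = 106.66 km; the sum is limited to 1 decimal place (4 s.f.).
Carrying full precision, 106.66 ÷ 0.6606 = 161.459279443… km; 0.6606 has 4 s.f., so the result keeps min(4, 4) = 4 s.f.
Rounded to 4 significant figures: 161.5 km.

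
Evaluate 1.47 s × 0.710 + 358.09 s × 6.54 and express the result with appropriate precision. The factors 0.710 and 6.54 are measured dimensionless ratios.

1.47 × 0.710 = 1.0437 → 1.04 s (3 s.f., last digit at the 10^-2 place).
358.09 × 6.54 = 2341.9086 → 2.34 × 10^3 s (3 s.f., last digit at the 10^1 place).
Sum: 2342.9523 s; keep the coarser place, 10^1.
Result: 2.34 × 10^3 s.

2.34 × 10^3 s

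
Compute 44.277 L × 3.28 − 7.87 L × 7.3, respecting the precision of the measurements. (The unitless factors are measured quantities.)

88 L

44.277 × 3.28 = 145.22856 → 145 L (3 s.f., last digit at the 10^0 place).
7.87 × 7.3 = 57.451 → 57 L (2 s.f., last digit at the 10^0 place).
Difference: 87.77756 L; keep the coarser place, 10^0.
Result: 88 L.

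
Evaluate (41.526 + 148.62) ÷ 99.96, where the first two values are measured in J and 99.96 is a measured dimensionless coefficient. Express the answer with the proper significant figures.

1.902 J

41.526 J + 148.62 J = 190.146 J; the sum is limited to 2 decimal places (5 s.f.).
Carrying full precision, 190.146 ÷ 99.96 = 1.90222088836… J; 99.96 has 4 s.f., so the result keeps min(5, 4) = 4 s.f.
Rounded to 4 significant figures: 1.902 J.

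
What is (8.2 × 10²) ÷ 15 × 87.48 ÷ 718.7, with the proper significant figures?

(8.2 × 10²) ÷ 15 × 87.48 ÷ 718.7 = 6.65401419229…
Multiplication/division keeps the fewest significant figures: 8.2 × 10² → 2 s.f., 15 → 2 s.f., 87.48 → 4 s.f., 718.7 → 4 s.f.; limit is 2.
Rounded to 2 significant figures: 6.7.

6.7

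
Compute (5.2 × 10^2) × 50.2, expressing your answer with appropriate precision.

2.6 × 10^4

(5.2 × 10^2) × 50.2 = 26104
Multiplication/division keeps the fewest significant figures: 5.2 × 10^2 → 2 s.f., 50.2 → 3 s.f.; limit is 2.
Rounded to 2 significant figures: 2.6 × 10^4.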